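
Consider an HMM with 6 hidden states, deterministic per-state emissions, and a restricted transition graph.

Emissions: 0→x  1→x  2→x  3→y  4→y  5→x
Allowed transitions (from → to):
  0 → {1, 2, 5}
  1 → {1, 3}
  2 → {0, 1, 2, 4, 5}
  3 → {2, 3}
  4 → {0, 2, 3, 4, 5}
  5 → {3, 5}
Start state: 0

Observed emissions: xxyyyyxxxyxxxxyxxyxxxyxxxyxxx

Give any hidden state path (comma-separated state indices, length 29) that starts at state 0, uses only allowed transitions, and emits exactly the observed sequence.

0,5,3,3,3,3,2,0,1,3,2,2,1,1,3,2,1,3,2,5,5,3,2,1,1,3,2,2,5

  pos 0: x in {0,1,2,5}, choose 0; start
  pos 1: x in {0,1,2,5}, choose 5; 0->5 ok
  pos 2: y in {3,4}, choose 3; 5->3 ok
  pos 3: y in {3,4}, choose 3; 3->3 ok
  pos 4: y in {3,4}, choose 3; 3->3 ok
  pos 5: y in {3,4}, choose 3; 3->3 ok
  pos 6: x in {0,1,2,5}, choose 2; 3->2 ok
  pos 7: x in {0,1,2,5}, choose 0; 2->0 ok
  pos 8: x in {0,1,2,5}, choose 1; 0->1 ok
  pos 9: y in {3,4}, choose 3; 1->3 ok
  pos 10: x in {0,1,2,5}, choose 2; 3->2 ok
  pos 11: x in {0,1,2,5}, choose 2; 2->2 ok
  pos 12: x in {0,1,2,5}, choose 1; 2->1 ok
  pos 13: x in {0,1,2,5}, choose 1; 1->1 ok
  pos 14: y in {3,4}, choose 3; 1->3 ok
  pos 15: x in {0,1,2,5}, choose 2; 3->2 ok
  pos 16: x in {0,1,2,5}, choose 1; 2->1 ok
  pos 17: y in {3,4}, choose 3; 1->3 ok
  pos 18: x in {0,1,2,5}, choose 2; 3->2 ok
  pos 19: x in {0,1,2,5}, choose 5; 2->5 ok
  pos 20: x in {0,1,2,5}, choose 5; 5->5 ok
  pos 21: y in {3,4}, choose 3; 5->3 ok
  pos 22: x in {0,1,2,5}, choose 2; 3->2 ok
  pos 23: x in {0,1,2,5}, choose 1; 2->1 ok
  pos 24: x in {0,1,2,5}, choose 1; 1->1 ok
  pos 25: y in {3,4}, choose 3; 1->3 ok
  pos 26: x in {0,1,2,5}, choose 2; 3->2 ok
  pos 27: x in {0,1,2,5}, choose 2; 2->2 ok
  pos 28: x in {0,1,2,5}, choose 5; 2->5 ok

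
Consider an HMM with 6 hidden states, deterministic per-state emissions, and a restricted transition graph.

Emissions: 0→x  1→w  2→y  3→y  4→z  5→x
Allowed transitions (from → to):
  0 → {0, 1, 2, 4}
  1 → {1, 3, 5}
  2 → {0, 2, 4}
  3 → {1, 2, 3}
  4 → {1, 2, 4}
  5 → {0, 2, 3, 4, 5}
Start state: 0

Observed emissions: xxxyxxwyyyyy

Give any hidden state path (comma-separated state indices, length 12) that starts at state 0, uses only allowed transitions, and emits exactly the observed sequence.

  0: obs=x cand={0,5} pick 0 [start]
  1: obs=x cand={0,5} pick 0 [0->0 ok]
  2: obs=x cand={0,5} pick 0 [0->0 ok]
  3: obs=y cand={2,3} pick 2 [0->2 ok]
  4: obs=x cand={0,5} pick 0 [2->0 ok]
  5: obs=x cand={0,5} pick 0 [0->0 ok]
  6: obs=w cand={1} pick 1 [0->1 ok]
  7: obs=y cand={2,3} pick 3 [1->3 ok]
  8: obs=y cand={2,3} pick 3 [3->3 ok]
  9: obs=y cand={2,3} pick 3 [3->3 ok]
  10: obs=y cand={2,3} pick 3 [3->3 ok]
  11: obs=y cand={2,3} pick 2 [3->2 ok]

0,0,0,2,0,0,1,3,3,3,3,2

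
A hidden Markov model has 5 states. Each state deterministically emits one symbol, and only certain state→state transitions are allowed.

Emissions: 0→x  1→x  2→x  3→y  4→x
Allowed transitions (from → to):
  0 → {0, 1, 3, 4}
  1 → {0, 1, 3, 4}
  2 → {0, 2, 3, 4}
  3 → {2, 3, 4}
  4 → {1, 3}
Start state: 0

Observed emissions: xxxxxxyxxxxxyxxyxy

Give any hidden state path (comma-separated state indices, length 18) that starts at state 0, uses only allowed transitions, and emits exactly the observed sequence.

0,4,1,1,0,0,3,4,1,4,1,1,3,2,4,3,4,3

  pos 0: x in {0,1,2,4}, choose 0; start
  pos 1: x in {0,1,2,4}, choose 4; 0->4 ok
  pos 2: x in {0,1,2,4}, choose 1; 4->1 ok
  pos 3: x in {0,1,2,4}, choose 1; 1->1 ok
  pos 4: x in {0,1,2,4}, choose 0; 1->0 ok
  pos 5: x in {0,1,2,4}, choose 0; 0->0 ok
  pos 6: y in {3}, choose 3; 0->3 ok
  pos 7: x in {0,1,2,4}, choose 4; 3->4 ok
  pos 8: x in {0,1,2,4}, choose 1; 4->1 ok
  pos 9: x in {0,1,2,4}, choose 4; 1->4 ok
  pos 10: x in {0,1,2,4}, choose 1; 4->1 ok
  pos 11: x in {0,1,2,4}, choose 1; 1->1 ok
  pos 12: y in {3}, choose 3; 1->3 ok
  pos 13: x in {0,1,2,4}, choose 2; 3->2 ok
  pos 14: x in {0,1,2,4}, choose 4; 2->4 ok
  pos 15: y in {3}, choose 3; 4->3 ok
  pos 16: x in {0,1,2,4}, choose 4; 3->4 ok
  pos 17: y in {3}, choose 3; 4->3 ok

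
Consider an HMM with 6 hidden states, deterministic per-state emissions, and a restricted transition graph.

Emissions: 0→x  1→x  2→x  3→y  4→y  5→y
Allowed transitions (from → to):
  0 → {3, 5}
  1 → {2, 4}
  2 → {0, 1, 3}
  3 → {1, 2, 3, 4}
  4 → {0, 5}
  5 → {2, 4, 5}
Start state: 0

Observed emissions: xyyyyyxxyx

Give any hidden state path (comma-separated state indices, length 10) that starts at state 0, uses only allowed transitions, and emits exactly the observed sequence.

  [0] x  {0,1,2}  => 0  start
  [1] y  {3,4,5}  => 3  0->3 ok
  [2] y  {3,4,5}  => 4  3->4 ok
  [3] y  {3,4,5}  => 5  4->5 ok
  [4] y  {3,4,5}  => 4  5->4 ok
  [5] y  {3,4,5}  => 5  4->5 ok
  [6] x  {0,1,2}  => 2  5->2 ok
  [7] x  {0,1,2}  => 1  2->1 ok
  [8] y  {3,4,5}  => 4  1->4 ok
  [9] x  {0,1,2}  => 0  4->0 ok

0,3,4,5,4,5,2,1,4,0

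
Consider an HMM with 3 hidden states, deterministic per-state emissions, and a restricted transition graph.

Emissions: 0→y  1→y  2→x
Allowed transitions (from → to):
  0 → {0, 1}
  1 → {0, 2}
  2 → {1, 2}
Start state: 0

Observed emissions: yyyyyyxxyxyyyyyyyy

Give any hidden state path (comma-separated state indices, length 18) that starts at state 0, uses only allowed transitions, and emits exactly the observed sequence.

  0: obs=y cand={0,1} pick 0 [start]
  1: obs=y cand={0,1} pick 0 [0->0 ok]
  2: obs=y cand={0,1} pick 0 [0->0 ok]
  3: obs=y cand={0,1} pick 0 [0->0 ok]
  4: obs=y cand={0,1} pick 0 [0->0 ok]
  5: obs=y cand={0,1} pick 1 [0->1 ok]
  6: obs=x cand={2} pick 2 [1->2 ok]
  7: obs=x cand={2} pick 2 [2->2 ok]
  8: obs=y cand={0,1} pick 1 [2->1 ok]
  9: obs=x cand={2} pick 2 [1->2 ok]
  10: obs=y cand={0,1} pick 1 [2->1 ok]
  11: obs=y cand={0,1} pick 0 [1->0 ok]
  12: obs=y cand={0,1} pick 1 [0->1 ok]
  13: obs=y cand={0,1} pick 0 [1->0 ok]
  14: obs=y cand={0,1} pick 1 [0->1 ok]
  15: obs=y cand={0,1} pick 0 [1->0 ok]
  16: obs=y cand={0,1} pick 0 [0->0 ok]
  17: obs=y cand={0,1} pick 1 [0->1 ok]

0,0,0,0,0,1,2,2,1,2,1,0,1,0,1,0,0,1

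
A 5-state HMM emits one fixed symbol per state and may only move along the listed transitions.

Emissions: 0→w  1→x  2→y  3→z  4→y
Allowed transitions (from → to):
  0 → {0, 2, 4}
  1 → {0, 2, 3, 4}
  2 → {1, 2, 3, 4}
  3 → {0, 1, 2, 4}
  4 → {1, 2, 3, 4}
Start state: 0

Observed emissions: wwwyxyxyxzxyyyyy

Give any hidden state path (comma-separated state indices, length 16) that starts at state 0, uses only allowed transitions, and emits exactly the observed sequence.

  0: obs=w cand={0} pick 0 [start]
  1: obs=w cand={0} pick 0 [0->0 ok]
  2: obs=w cand={0} pick 0 [0->0 ok]
  3: obs=y cand={2,4} pick 4 [0->4 ok]
  4: obs=x cand={1} pick 1 [4->1 ok]
  5: obs=y cand={2,4} pick 4 [1->4 ok]
  6: obs=x cand={1} pick 1 [4->1 ok]
  7: obs=y cand={2,4} pick 4 [1->4 ok]
  8: obs=x cand={1} pick 1 [4->1 ok]
  9: obs=z cand={3} pick 3 [1->3 ok]
  10: obs=x cand={1} pick 1 [3->1 ok]
  11: obs=y cand={2,4} pick 2 [1->2 ok]
  12: obs=y cand={2,4} pick 4 [2->4 ok]
  13: obs=y cand={2,4} pick 4 [4->4 ok]
  14: obs=y cand={2,4} pick 2 [4->2 ok]
  15: obs=y cand={2,4} pick 4 [2->4 ok]

0,0,0,4,1,4,1,4,1,3,1,2,4,4,2,4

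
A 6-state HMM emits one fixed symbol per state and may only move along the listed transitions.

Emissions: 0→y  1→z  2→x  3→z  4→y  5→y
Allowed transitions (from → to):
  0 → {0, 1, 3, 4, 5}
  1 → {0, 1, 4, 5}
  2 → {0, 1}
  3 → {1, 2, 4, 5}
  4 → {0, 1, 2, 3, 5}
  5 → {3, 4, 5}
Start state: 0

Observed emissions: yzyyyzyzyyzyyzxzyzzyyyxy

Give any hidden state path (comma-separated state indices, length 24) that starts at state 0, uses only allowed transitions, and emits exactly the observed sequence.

0,3,5,5,4,1,5,3,5,4,1,4,5,3,2,1,0,1,1,0,0,4,2,0

  pos 0: y in {0,4,5}, choose 0; start
  pos 1: z in {1,3}, choose 3; 0->3 ok
  pos 2: y in {0,4,5}, choose 5; 3->5 ok
  pos 3: y in {0,4,5}, choose 5; 5->5 ok
  pos 4: y in {0,4,5}, choose 4; 5->4 ok
  pos 5: z in {1,3}, choose 1; 4->1 ok
  pos 6: y in {0,4,5}, choose 5; 1->5 ok
  pos 7: z in {1,3}, choose 3; 5->3 ok
  pos 8: y in {0,4,5}, choose 5; 3->5 ok
  pos 9: y in {0,4,5}, choose 4; 5->4 ok
  pos 10: z in {1,3}, choose 1; 4->1 ok
  pos 11: y in {0,4,5}, choose 4; 1->4 ok
  pos 12: y in {0,4,5}, choose 5; 4->5 ok
  pos 13: z in {1,3}, choose 3; 5->3 ok
  pos 14: x in {2}, choose 2; 3->2 ok
  pos 15: z in {1,3}, choose 1; 2->1 ok
  pos 16: y in {0,4,5}, choose 0; 1->0 ok
  pos 17: z in {1,3}, choose 1; 0->1 ok
  pos 18: z in {1,3}, choose 1; 1->1 ok
  pos 19: y in {0,4,5}, choose 0; 1->0 ok
  pos 20: y in {0,4,5}, choose 0; 0->0 ok
  pos 21: y in {0,4,5}, choose 4; 0->4 ok
  pos 22: x in {2}, choose 2; 4->2 ok
  pos 23: y in {0,4,5}, choose 0; 2->0 ok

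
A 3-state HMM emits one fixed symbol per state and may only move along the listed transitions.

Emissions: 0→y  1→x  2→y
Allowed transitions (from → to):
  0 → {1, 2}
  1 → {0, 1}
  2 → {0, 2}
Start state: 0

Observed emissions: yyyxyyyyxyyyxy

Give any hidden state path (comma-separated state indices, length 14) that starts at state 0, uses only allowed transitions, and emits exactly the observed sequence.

  0: obs=y cand={0,2} pick 0 [start]
  1: obs=y cand={0,2} pick 2 [0->2 ok]
  2: obs=y cand={0,2} pick 0 [2->0 ok]
  3: obs=x cand={1} pick 1 [0->1 ok]
  4: obs=y cand={0,2} pick 0 [1->0 ok]
  5: obs=y cand={0,2} pick 2 [0->2 ok]
  6: obs=y cand={0,2} pick 2 [2->2 ok]
  7: obs=y cand={0,2} pick 0 [2->0 ok]
  8: obs=x cand={1} pick 1 [0->1 ok]
  9: obs=y cand={0,2} pick 0 [1->0 ok]
  10: obs=y cand={0,2} pick 2 [0->2 ok]
  11: obs=y cand={0,2} pick 0 [2->0 ok]
  12: obs=x cand={1} pick 1 [0->1 ok]
  13: obs=y cand={0,2} pick 0 [1->0 ok]

0,2,0,1,0,2,2,0,1,0,2,0,1,0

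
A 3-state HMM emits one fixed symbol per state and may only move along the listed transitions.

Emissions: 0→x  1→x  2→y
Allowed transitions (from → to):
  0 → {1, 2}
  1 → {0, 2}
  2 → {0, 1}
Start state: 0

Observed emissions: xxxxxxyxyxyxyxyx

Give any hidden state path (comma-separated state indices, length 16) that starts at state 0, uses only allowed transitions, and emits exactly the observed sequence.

  pos 0: x in {0,1}, choose 0; start
  pos 1: x in {0,1}, choose 1; 0->1 ok
  pos 2: x in {0,1}, choose 0; 1->0 ok
  pos 3: x in {0,1}, choose 1; 0->1 ok
  pos 4: x in {0,1}, choose 0; 1->0 ok
  pos 5: x in {0,1}, choose 1; 0->1 ok
  pos 6: y in {2}, choose 2; 1->2 ok
  pos 7: x in {0,1}, choose 0; 2->0 ok
  pos 8: y in {2}, choose 2; 0->2 ok
  pos 9: x in {0,1}, choose 1; 2->1 ok
  pos 10: y in {2}, choose 2; 1->2 ok
  pos 11: x in {0,1}, choose 1; 2->1 ok
  pos 12: y in {2}, choose 2; 1->2 ok
  pos 13: x in {0,1}, choose 0; 2->0 ok
  pos 14: y in {2}, choose 2; 0->2 ok
  pos 15: x in {0,1}, choose 0; 2->0 ok

0,1,0,1,0,1,2,0,2,1,2,1,2,0,2,0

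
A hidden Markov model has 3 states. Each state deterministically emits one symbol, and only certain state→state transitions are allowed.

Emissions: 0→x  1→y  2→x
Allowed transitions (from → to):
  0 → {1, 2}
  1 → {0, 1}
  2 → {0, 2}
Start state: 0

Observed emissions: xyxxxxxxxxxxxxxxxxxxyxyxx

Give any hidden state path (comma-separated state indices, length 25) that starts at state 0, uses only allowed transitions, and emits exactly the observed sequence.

  t0 'x' -> {0,2}, take 0 (start)
  t1 'y' -> {1}, take 1 (0->1 ok)
  t2 'x' -> {0,2}, take 0 (1->0 ok)
  t3 'x' -> {0,2}, take 2 (0->2 ok)
  t4 'x' -> {0,2}, take 2 (2->2 ok)
  t5 'x' -> {0,2}, take 0 (2->0 ok)
  t6 'x' -> {0,2}, take 2 (0->2 ok)
  t7 'x' -> {0,2}, take 0 (2->0 ok)
  t8 'x' -> {0,2}, take 2 (0->2 ok)
  t9 'x' -> {0,2}, take 0 (2->0 ok)
  t10 'x' -> {0,2}, take 2 (0->2 ok)
  t11 'x' -> {0,2}, take 2 (2->2 ok)
  t12 'x' -> {0,2}, take 0 (2->0 ok)
  t13 'x' -> {0,2}, take 2 (0->2 ok)
  t14 'x' -> {0,2}, take 2 (2->2 ok)
  t15 'x' -> {0,2}, take 2 (2->2 ok)
  t16 'x' -> {0,2}, take 2 (2->2 ok)
  t17 'x' -> {0,2}, take 0 (2->0 ok)
  t18 'x' -> {0,2}, take 2 (0->2 ok)
  t19 'x' -> {0,2}, take 0 (2->0 ok)
  t20 'y' -> {1}, take 1 (0->1 ok)
  t21 'x' -> {0,2}, take 0 (1->0 ok)
  t22 'y' -> {1}, take 1 (0->1 ok)
  t23 'x' -> {0,2}, take 0 (1->0 ok)
  t24 'x' -> {0,2}, take 2 (0->2 ok)

0,1,0,2,2,0,2,0,2,0,2,2,0,2,2,2,2,0,2,0,1,0,1,0,2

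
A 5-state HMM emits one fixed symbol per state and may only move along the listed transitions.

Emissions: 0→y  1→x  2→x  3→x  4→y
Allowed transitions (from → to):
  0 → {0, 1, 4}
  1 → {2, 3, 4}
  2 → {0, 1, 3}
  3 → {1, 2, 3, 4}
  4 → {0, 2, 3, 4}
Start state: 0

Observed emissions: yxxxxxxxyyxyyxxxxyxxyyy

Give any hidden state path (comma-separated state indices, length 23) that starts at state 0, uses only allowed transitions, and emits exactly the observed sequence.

  [0] y  {0,4}  => 0  start
  [1] x  {1,2,3}  => 1  0->1 ok
  [2] x  {1,2,3}  => 2  1->2 ok
  [3] x  {1,2,3}  => 1  2->1 ok
  [4] x  {1,2,3}  => 2  1->2 ok
  [5] x  {1,2,3}  => 3  2->3 ok
  [6] x  {1,2,3}  => 3  3->3 ok
  [7] x  {1,2,3}  => 3  3->3 ok
  [8] y  {0,4}  => 4  3->4 ok
  [9] y  {0,4}  => 4  4->4 ok
  [10] x  {1,2,3}  => 2  4->2 ok
  [11] y  {0,4}  => 0  2->0 ok
  [12] y  {0,4}  => 4  0->4 ok
  [13] x  {1,2,3}  => 3  4->3 ok
  [14] x  {1,2,3}  => 1  3->1 ok
  [15] x  {1,2,3}  => 3  1->3 ok
  [16] x  {1,2,3}  => 2  3->2 ok
  [17] y  {0,4}  => 0  2->0 ok
  [18] x  {1,2,3}  => 1  0->1 ok
  [19] x  {1,2,3}  => 2  1->2 ok
  [20] y  {0,4}  => 0  2->0 ok
  [21] y  {0,4}  => 0  0->0 ok
  [22] y  {0,4}  => 0  0->0 ok

0,1,2,1,2,3,3,3,4,4,2,0,4,3,1,3,2,0,1,2,0,0,0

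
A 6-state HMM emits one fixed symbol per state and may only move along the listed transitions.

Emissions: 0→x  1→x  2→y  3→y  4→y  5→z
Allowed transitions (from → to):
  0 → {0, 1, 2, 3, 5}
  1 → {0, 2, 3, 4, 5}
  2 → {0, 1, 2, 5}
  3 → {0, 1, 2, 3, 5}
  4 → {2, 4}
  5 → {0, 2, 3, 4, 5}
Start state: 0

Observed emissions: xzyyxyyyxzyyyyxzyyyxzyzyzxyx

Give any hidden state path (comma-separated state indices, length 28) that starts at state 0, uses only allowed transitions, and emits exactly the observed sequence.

  pos 0: x in {0,1}, choose 0; start
  pos 1: z in {5}, choose 5; 0->5 ok
  pos 2: y in {2,3,4}, choose 4; 5->4 ok
  pos 3: y in {2,3,4}, choose 2; 4->2 ok
  pos 4: x in {0,1}, choose 1; 2->1 ok
  pos 5: y in {2,3,4}, choose 2; 1->2 ok
  pos 6: y in {2,3,4}, choose 2; 2->2 ok
  pos 7: y in {2,3,4}, choose 2; 2->2 ok
  pos 8: x in {0,1}, choose 0; 2->0 ok
  pos 9: z in {5}, choose 5; 0->5 ok
  pos 10: y in {2,3,4}, choose 4; 5->4 ok
  pos 11: y in {2,3,4}, choose 4; 4->4 ok
  pos 12: y in {2,3,4}, choose 4; 4->4 ok
  pos 13: y in {2,3,4}, choose 2; 4->2 ok
  pos 14: x in {0,1}, choose 1; 2->1 ok
  pos 15: z in {5}, choose 5; 1->5 ok
  pos 16: y in {2,3,4}, choose 4; 5->4 ok
  pos 17: y in {2,3,4}, choose 2; 4->2 ok
  pos 18: y in {2,3,4}, choose 2; 2->2 ok
  pos 19: x in {0,1}, choose 0; 2->0 ok
  pos 20: z in {5}, choose 5; 0->5 ok
  pos 21: y in {2,3,4}, choose 2; 5->2 ok
  pos 22: z in {5}, choose 5; 2->5 ok
  pos 23: y in {2,3,4}, choose 2; 5->2 ok
  pos 24: z in {5}, choose 5; 2->5 ok
  pos 25: x in {0,1}, choose 0; 5->0 ok
  pos 26: y in {2,3,4}, choose 3; 0->3 ok
  pos 27: x in {0,1}, choose 0; 3->0 ok

0,5,4,2,1,2,2,2,0,5,4,4,4,2,1,5,4,2,2,0,5,2,5,2,5,0,3,0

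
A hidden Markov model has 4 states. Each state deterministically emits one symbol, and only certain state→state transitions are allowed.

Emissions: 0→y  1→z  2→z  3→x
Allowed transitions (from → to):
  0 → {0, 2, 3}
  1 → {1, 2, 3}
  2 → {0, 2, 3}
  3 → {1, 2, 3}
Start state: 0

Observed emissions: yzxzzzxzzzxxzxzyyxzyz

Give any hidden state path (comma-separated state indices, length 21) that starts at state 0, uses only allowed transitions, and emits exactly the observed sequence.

  [0] y  {0}  => 0  start
  [1] z  {1,2}  => 2  0->2 ok
  [2] x  {3}  => 3  2->3 ok
  [3] z  {1,2}  => 1  3->1 ok
  [4] z  {1,2}  => 1  1->1 ok
  [5] z  {1,2}  => 1  1->1 ok
  [6] x  {3}  => 3  1->3 ok
  [7] z  {1,2}  => 1  3->1 ok
  [8] z  {1,2}  => 1  1->1 ok
  [9] z  {1,2}  => 1  1->1 ok
  [10] x  {3}  => 3  1->3 ok
  [11] x  {3}  => 3  3->3 ok
  [12] z  {1,2}  => 1  3->1 ok
  [13] x  {3}  => 3  1->3 ok
  [14] z  {1,2}  => 2  3->2 ok
  [15] y  {0}  => 0  2->0 ok
  [16] y  {0}  => 0  0->0 ok
  [17] x  {3}  => 3  0->3 ok
  [18] z  {1,2}  => 2  3->2 ok
  [19] y  {0}  => 0  2->0 ok
  [20] z  {1,2}  => 2  0->2 ok

0,2,3,1,1,1,3,1,1,1,3,3,1,3,2,0,0,3,2,0,2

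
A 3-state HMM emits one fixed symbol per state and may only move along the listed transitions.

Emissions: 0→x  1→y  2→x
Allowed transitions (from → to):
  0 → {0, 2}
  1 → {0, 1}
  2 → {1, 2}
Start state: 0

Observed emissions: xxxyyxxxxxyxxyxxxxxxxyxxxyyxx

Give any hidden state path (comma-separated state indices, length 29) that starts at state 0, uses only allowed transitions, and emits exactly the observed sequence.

  pos 0: x in {0,2}, choose 0; start
  pos 1: x in {0,2}, choose 0; 0->0 ok
  pos 2: x in {0,2}, choose 2; 0->2 ok
  pos 3: y in {1}, choose 1; 2->1 ok
  pos 4: y in {1}, choose 1; 1->1 ok
  pos 5: x in {0,2}, choose 0; 1->0 ok
  pos 6: x in {0,2}, choose 0; 0->0 ok
  pos 7: x in {0,2}, choose 2; 0->2 ok
  pos 8: x in {0,2}, choose 2; 2->2 ok
  pos 9: x in {0,2}, choose 2; 2->2 ok
  pos 10: y in {1}, choose 1; 2->1 ok
  pos 11: x in {0,2}, choose 0; 1->0 ok
  pos 12: x in {0,2}, choose 2; 0->2 ok
  pos 13: y in {1}, choose 1; 2->1 ok
  pos 14: x in {0,2}, choose 0; 1->0 ok
  pos 15: x in {0,2}, choose 0; 0->0 ok
  pos 16: x in {0,2}, choose 0; 0->0 ok
  pos 17: x in {0,2}, choose 0; 0->0 ok
  pos 18: x in {0,2}, choose 0; 0->0 ok
  pos 19: x in {0,2}, choose 2; 0->2 ok
  pos 20: x in {0,2}, choose 2; 2->2 ok
  pos 21: y in {1}, choose 1; 2->1 ok
  pos 22: x in {0,2}, choose 0; 1->0 ok
  pos 23: x in {0,2}, choose 2; 0->2 ok
  pos 24: x in {0,2}, choose 2; 2->2 ok
  pos 25: y in {1}, choose 1; 2->1 ok
  pos 26: y in {1}, choose 1; 1->1 ok
  pos 27: x in {0,2}, choose 0; 1->0 ok
  pos 28: x in {0,2}, choose 0; 0->0 ok

0,0,2,1,1,0,0,2,2,2,1,0,2,1,0,0,0,0,0,2,2,1,0,2,2,1,1,0,0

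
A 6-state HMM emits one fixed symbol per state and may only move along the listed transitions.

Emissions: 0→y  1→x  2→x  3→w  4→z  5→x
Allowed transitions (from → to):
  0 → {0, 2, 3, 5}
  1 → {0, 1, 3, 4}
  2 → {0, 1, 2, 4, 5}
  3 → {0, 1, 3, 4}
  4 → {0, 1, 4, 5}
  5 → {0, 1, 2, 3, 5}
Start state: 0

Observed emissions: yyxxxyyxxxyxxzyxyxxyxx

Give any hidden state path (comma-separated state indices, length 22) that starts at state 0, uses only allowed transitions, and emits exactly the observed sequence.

  pos 0: y in {0}, choose 0; start
  pos 1: y in {0}, choose 0; 0->0 ok
  pos 2: x in {1,2,5}, choose 5; 0->5 ok
  pos 3: x in {1,2,5}, choose 5; 5->5 ok
  pos 4: x in {1,2,5}, choose 1; 5->1 ok
  pos 5: y in {0}, choose 0; 1->0 ok
  pos 6: y in {0}, choose 0; 0->0 ok
  pos 7: x in {1,2,5}, choose 2; 0->2 ok
  pos 8: x in {1,2,5}, choose 2; 2->2 ok
  pos 9: x in {1,2,5}, choose 1; 2->1 ok
  pos 10: y in {0}, choose 0; 1->0 ok
  pos 11: x in {1,2,5}, choose 5; 0->5 ok
  pos 12: x in {1,2,5}, choose 1; 5->1 ok
  pos 13: z in {4}, choose 4; 1->4 ok
  pos 14: y in {0}, choose 0; 4->0 ok
  pos 15: x in {1,2,5}, choose 5; 0->5 ok
  pos 16: y in {0}, choose 0; 5->0 ok
  pos 17: x in {1,2,5}, choose 2; 0->2 ok
  pos 18: x in {1,2,5}, choose 2; 2->2 ok
  pos 19: y in {0}, choose 0; 2->0 ok
  pos 20: x in {1,2,5}, choose 5; 0->5 ok
  pos 21: x in {1,2,5}, choose 5; 5->5 ok

0,0,5,5,1,0,0,2,2,1,0,5,1,4,0,5,0,2,2,0,5,5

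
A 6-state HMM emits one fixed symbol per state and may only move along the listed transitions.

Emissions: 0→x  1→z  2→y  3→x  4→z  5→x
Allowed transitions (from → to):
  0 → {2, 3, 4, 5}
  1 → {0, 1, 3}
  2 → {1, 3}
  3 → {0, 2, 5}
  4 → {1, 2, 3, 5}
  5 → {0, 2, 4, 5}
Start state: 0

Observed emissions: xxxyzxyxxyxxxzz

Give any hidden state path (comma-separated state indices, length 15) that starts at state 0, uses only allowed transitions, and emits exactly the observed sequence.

  t0 'x' -> {0,3,5}, take 0 (start)
  t1 'x' -> {0,3,5}, take 5 (0->5 ok)
  t2 'x' -> {0,3,5}, take 5 (5->5 ok)
  t3 'y' -> {2}, take 2 (5->2 ok)
  t4 'z' -> {1,4}, take 1 (2->1 ok)
  t5 'x' -> {0,3,5}, take 0 (1->0 ok)
  t6 'y' -> {2}, take 2 (0->2 ok)
  t7 'x' -> {0,3,5}, take 3 (2->3 ok)
  t8 'x' -> {0,3,5}, take 0 (3->0 ok)
  t9 'y' -> {2}, take 2 (0->2 ok)
  t10 'x' -> {0,3,5}, take 3 (2->3 ok)
  t11 'x' -> {0,3,5}, take 0 (3->0 ok)
  t12 'x' -> {0,3,5}, take 5 (0->5 ok)
  t13 'z' -> {1,4}, take 4 (5->4 ok)
  t14 'z' -> {1,4}, take 1 (4->1 ok)

0,5,5,2,1,0,2,3,0,2,3,0,5,4,1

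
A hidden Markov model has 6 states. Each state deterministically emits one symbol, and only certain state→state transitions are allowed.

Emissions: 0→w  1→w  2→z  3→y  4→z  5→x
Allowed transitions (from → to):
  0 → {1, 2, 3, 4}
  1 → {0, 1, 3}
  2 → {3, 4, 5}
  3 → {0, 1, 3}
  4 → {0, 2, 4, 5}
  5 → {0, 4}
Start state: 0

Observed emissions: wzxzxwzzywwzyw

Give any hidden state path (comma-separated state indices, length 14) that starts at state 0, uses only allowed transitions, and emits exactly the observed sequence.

  0: obs=w cand={0,1} pick 0 [start]
  1: obs=z cand={2,4} pick 2 [0->2 ok]
  2: obs=x cand={5} pick 5 [2->5 ok]
  3: obs=z cand={2,4} pick 4 [5->4 ok]
  4: obs=x cand={5} pick 5 [4->5 ok]
  5: obs=w cand={0,1} pick 0 [5->0 ok]
  6: obs=z cand={2,4} pick 4 [0->4 ok]
  7: obs=z cand={2,4} pick 2 [4->2 ok]
  8: obs=y cand={3} pick 3 [2->3 ok]
  9: obs=w cand={0,1} pick 1 [3->1 ok]
  10: obs=w cand={0,1} pick 0 [1->0 ok]
  11: obs=z cand={2,4} pick 2 [0->2 ok]
  12: obs=y cand={3} pick 3 [2->3 ok]
  13: obs=w cand={0,1} pick 0 [3->0 ok]

0,2,5,4,5,0,4,2,3,1,0,2,3,0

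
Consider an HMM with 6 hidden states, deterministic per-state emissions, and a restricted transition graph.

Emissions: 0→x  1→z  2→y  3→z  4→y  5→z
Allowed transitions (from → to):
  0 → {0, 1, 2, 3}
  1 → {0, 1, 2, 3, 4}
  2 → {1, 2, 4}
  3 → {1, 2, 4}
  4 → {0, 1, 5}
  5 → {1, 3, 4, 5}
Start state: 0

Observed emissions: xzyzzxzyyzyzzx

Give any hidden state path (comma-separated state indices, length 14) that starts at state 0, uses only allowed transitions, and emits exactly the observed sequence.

  0: obs=x cand={0} pick 0 [start]
  1: obs=z cand={1,3,5} pick 3 [0->3 ok]
  2: obs=y cand={2,4} pick 4 [3->4 ok]
  3: obs=z cand={1,3,5} pick 5 [4->5 ok]
  4: obs=z cand={1,3,5} pick 1 [5->1 ok]
  5: obs=x cand={0} pick 0 [1->0 ok]
  6: obs=z cand={1,3,5} pick 3 [0->3 ok]
  7: obs=y cand={2,4} pick 2 [3->2 ok]
  8: obs=y cand={2,4} pick 4 [2->4 ok]
  9: obs=z cand={1,3,5} pick 1 [4->1 ok]
  10: obs=y cand={2,4} pick 4 [1->4 ok]
  11: obs=z cand={1,3,5} pick 1 [4->1 ok]
  12: obs=z cand={1,3,5} pick 1 [1->1 ok]
  13: obs=x cand={0} pick 0 [1->0 ok]

0,3,4,5,1,0,3,2,4,1,4,1,1,0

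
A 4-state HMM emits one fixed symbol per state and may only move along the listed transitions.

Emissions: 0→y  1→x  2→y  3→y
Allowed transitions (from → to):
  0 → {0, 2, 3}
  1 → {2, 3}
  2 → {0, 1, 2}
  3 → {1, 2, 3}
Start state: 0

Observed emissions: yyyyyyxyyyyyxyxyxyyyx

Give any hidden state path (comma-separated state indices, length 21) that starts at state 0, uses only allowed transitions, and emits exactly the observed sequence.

  0: obs=y cand={0,2,3} pick 0 [start]
  1: obs=y cand={0,2,3} pick 2 [0->2 ok]
  2: obs=y cand={0,2,3} pick 0 [2->0 ok]
  3: obs=y cand={0,2,3} pick 0 [0->0 ok]
  4: obs=y cand={0,2,3} pick 2 [0->2 ok]
  5: obs=y cand={0,2,3} pick 2 [2->2 ok]
  6: obs=x cand={1} pick 1 [2->1 ok]
  7: obs=y cand={0,2,3} pick 3 [1->3 ok]
  8: obs=y cand={0,2,3} pick 2 [3->2 ok]
  9: obs=y cand={0,2,3} pick 2 [2->2 ok]
  10: obs=y cand={0,2,3} pick 0 [2->0 ok]
  11: obs=y cand={0,2,3} pick 2 [0->2 ok]
  12: obs=x cand={1} pick 1 [2->1 ok]
  13: obs=y cand={0,2,3} pick 3 [1->3 ok]
  14: obs=x cand={1} pick 1 [3->1 ok]
  15: obs=y cand={0,2,3} pick 3 [1->3 ok]
  16: obs=x cand={1} pick 1 [3->1 ok]
  17: obs=y cand={0,2,3} pick 2 [1->2 ok]
  18: obs=y cand={0,2,3} pick 2 [2->2 ok]
  19: obs=y cand={0,2,3} pick 2 [2->2 ok]
  20: obs=x cand={1} pick 1 [2->1 ok]

0,2,0,0,2,2,1,3,2,2,0,2,1,3,1,3,1,2,2,2,1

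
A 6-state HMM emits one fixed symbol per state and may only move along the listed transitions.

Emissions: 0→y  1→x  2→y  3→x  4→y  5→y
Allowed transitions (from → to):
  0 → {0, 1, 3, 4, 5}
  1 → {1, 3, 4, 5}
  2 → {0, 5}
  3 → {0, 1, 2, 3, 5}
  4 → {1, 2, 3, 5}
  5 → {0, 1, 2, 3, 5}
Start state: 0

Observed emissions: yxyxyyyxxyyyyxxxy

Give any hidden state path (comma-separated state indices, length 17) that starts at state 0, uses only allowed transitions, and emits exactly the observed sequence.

  0: obs=y cand={0,2,4,5} pick 0 [start]
  1: obs=x cand={1,3} pick 1 [0->1 ok]
  2: obs=y cand={0,2,4,5} pick 5 [1->5 ok]
  3: obs=x cand={1,3} pick 3 [5->3 ok]
  4: obs=y cand={0,2,4,5} pick 2 [3->2 ok]
  5: obs=y cand={0,2,4,5} pick 5 [2->5 ok]
  6: obs=y cand={0,2,4,5} pick 5 [5->5 ok]
  7: obs=x cand={1,3} pick 3 [5->3 ok]
  8: obs=x cand={1,3} pick 1 [3->1 ok]
  9: obs=y cand={0,2,4,5} pick 5 [1->5 ok]
  10: obs=y cand={0,2,4,5} pick 0 [5->0 ok]
  11: obs=y cand={0,2,4,5} pick 5 [0->5 ok]
  12: obs=y cand={0,2,4,5} pick 0 [5->0 ok]
  13: obs=x cand={1,3} pick 1 [0->1 ok]
  14: obs=x cand={1,3} pick 3 [1->3 ok]
  15: obs=x cand={1,3} pick 1 [3->1 ok]
  16: obs=y cand={0,2,4,5} pick 4 [1->4 ok]

0,1,5,3,2,5,5,3,1,5,0,5,0,1,3,1,4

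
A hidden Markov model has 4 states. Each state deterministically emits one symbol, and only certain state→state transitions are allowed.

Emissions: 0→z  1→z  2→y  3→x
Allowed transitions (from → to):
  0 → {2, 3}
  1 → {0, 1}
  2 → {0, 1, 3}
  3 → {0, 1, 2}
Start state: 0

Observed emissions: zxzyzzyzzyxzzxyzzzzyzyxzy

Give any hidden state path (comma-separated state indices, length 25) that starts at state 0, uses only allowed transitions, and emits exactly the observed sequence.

  t0 'z' -> {0,1}, take 0 (start)
  t1 'x' -> {3}, take 3 (0->3 ok)
  t2 'z' -> {0,1}, take 0 (3->0 ok)
  t3 'y' -> {2}, take 2 (0->2 ok)
  t4 'z' -> {0,1}, take 1 (2->1 ok)
  t5 'z' -> {0,1}, take 0 (1->0 ok)
  t6 'y' -> {2}, take 2 (0->2 ok)
  t7 'z' -> {0,1}, take 1 (2->1 ok)
  t8 'z' -> {0,1}, take 0 (1->0 ok)
  t9 'y' -> {2}, take 2 (0->2 ok)
  t10 'x' -> {3}, take 3 (2->3 ok)
  t11 'z' -> {0,1}, take 1 (3->1 ok)
  t12 'z' -> {0,1}, take 0 (1->0 ok)
  t13 'x' -> {3}, take 3 (0->3 ok)
  t14 'y' -> {2}, take 2 (3->2 ok)
  t15 'z' -> {0,1}, take 1 (2->1 ok)
  t16 'z' -> {0,1}, take 1 (1->1 ok)
  t17 'z' -> {0,1}, take 1 (1->1 ok)
  t18 'z' -> {0,1}, take 0 (1->0 ok)
  t19 'y' -> {2}, take 2 (0->2 ok)
  t20 'z' -> {0,1}, take 0 (2->0 ok)
  t21 'y' -> {2}, take 2 (0->2 ok)
  t22 'x' -> {3}, take 3 (2->3 ok)
  t23 'z' -> {0,1}, take 0 (3->0 ok)
  t24 'y' -> {2}, take 2 (0->2 ok)

0,3,0,2,1,0,2,1,0,2,3,1,0,3,2,1,1,1,0,2,0,2,3,0,2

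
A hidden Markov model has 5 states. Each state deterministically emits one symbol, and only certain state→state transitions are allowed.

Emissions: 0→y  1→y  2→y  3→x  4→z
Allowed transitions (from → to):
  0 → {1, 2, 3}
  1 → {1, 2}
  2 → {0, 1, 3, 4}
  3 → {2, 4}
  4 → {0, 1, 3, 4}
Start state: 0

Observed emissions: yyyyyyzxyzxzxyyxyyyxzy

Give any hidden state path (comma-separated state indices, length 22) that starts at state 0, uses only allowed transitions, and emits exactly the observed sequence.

  t0 'y' -> {0,1,2}, take 0 (start)
  t1 'y' -> {0,1,2}, take 2 (0->2 ok)
  t2 'y' -> {0,1,2}, take 0 (2->0 ok)
  t3 'y' -> {0,1,2}, take 2 (0->2 ok)
  t4 'y' -> {0,1,2}, take 0 (2->0 ok)
  t5 'y' -> {0,1,2}, take 2 (0->2 ok)
  t6 'z' -> {4}, take 4 (2->4 ok)
  t7 'x' -> {3}, take 3 (4->3 ok)
  t8 'y' -> {0,1,2}, take 2 (3->2 ok)
  t9 'z' -> {4}, take 4 (2->4 ok)
  t10 'x' -> {3}, take 3 (4->3 ok)
  t11 'z' -> {4}, take 4 (3->4 ok)
  t12 'x' -> {3}, take 3 (4->3 ok)
  t13 'y' -> {0,1,2}, take 2 (3->2 ok)
  t14 'y' -> {0,1,2}, take 0 (2->0 ok)
  t15 'x' -> {3}, take 3 (0->3 ok)
  t16 'y' -> {0,1,2}, take 2 (3->2 ok)
  t17 'y' -> {0,1,2}, take 1 (2->1 ok)
  t18 'y' -> {0,1,2}, take 2 (1->2 ok)
  t19 'x' -> {3}, take 3 (2->3 ok)
  t20 'z' -> {4}, take 4 (3->4 ok)
  t21 'y' -> {0,1,2}, take 1 (4->1 ok)

0,2,0,2,0,2,4,3,2,4,3,4,3,2,0,3,2,1,2,3,4,1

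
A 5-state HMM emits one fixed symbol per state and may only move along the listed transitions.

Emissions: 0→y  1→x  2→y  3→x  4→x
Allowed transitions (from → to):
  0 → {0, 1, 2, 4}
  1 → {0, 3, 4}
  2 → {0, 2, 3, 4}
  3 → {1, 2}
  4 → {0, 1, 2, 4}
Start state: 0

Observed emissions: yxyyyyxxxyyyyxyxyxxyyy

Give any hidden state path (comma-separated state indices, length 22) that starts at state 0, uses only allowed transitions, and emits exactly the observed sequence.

  t0 'y' -> {0,2}, take 0 (start)
  t1 'x' -> {1,3,4}, take 1 (0->1 ok)
  t2 'y' -> {0,2}, take 0 (1->0 ok)
  t3 'y' -> {0,2}, take 2 (0->2 ok)
  t4 'y' -> {0,2}, take 2 (2->2 ok)
  t5 'y' -> {0,2}, take 2 (2->2 ok)
  t6 'x' -> {1,3,4}, take 3 (2->3 ok)
  t7 'x' -> {1,3,4}, take 1 (3->1 ok)
  t8 'x' -> {1,3,4}, take 4 (1->4 ok)
  t9 'y' -> {0,2}, take 2 (4->2 ok)
  t10 'y' -> {0,2}, take 2 (2->2 ok)
  t11 'y' -> {0,2}, take 0 (2->0 ok)
  t12 'y' -> {0,2}, take 2 (0->2 ok)
  t13 'x' -> {1,3,4}, take 3 (2->3 ok)
  t14 'y' -> {0,2}, take 2 (3->2 ok)
  t15 'x' -> {1,3,4}, take 4 (2->4 ok)
  t16 'y' -> {0,2}, take 2 (4->2 ok)
  t17 'x' -> {1,3,4}, take 3 (2->3 ok)
  t18 'x' -> {1,3,4}, take 1 (3->1 ok)
  t19 'y' -> {0,2}, take 0 (1->0 ok)
  t20 'y' -> {0,2}, take 0 (0->0 ok)
  t21 'y' -> {0,2}, take 0 (0->0 ok)

0,1,0,2,2,2,3,1,4,2,2,0,2,3,2,4,2,3,1,0,0,0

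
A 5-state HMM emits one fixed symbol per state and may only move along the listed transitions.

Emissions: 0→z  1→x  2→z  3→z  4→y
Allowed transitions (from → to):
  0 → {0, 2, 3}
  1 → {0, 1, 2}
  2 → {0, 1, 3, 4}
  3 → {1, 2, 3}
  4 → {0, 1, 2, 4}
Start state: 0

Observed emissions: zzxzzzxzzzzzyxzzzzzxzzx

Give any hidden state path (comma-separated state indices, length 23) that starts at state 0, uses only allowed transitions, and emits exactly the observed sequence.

  [0] z  {0,2,3}  => 0  start
  [1] z  {0,2,3}  => 2  0->2 ok
  [2] x  {1}  => 1  2->1 ok
  [3] z  {0,2,3}  => 2  1->2 ok
  [4] z  {0,2,3}  => 0  2->0 ok
  [5] z  {0,2,3}  => 3  0->3 ok
  [6] x  {1}  => 1  3->1 ok
  [7] z  {0,2,3}  => 0  1->0 ok
  [8] z  {0,2,3}  => 0  0->0 ok
  [9] z  {0,2,3}  => 0  0->0 ok
  [10] z  {0,2,3}  => 3  0->3 ok
  [11] z  {0,2,3}  => 2  3->2 ok
  [12] y  {4}  => 4  2->4 ok
  [13] x  {1}  => 1  4->1 ok
  [14] z  {0,2,3}  => 2  1->2 ok
  [15] z  {0,2,3}  => 0  2->0 ok
  [16] z  {0,2,3}  => 3  0->3 ok
  [17] z  {0,2,3}  => 2  3->2 ok
  [18] z  {0,2,3}  => 3  2->3 ok
  [19] x  {1}  => 1  3->1 ok
  [20] z  {0,2,3}  => 0  1->0 ok
  [21] z  {0,2,3}  => 3  0->3 ok
  [22] x  {1}  => 1  3->1 ok

0,2,1,2,0,3,1,0,0,0,3,2,4,1,2,0,3,2,3,1,0,3,1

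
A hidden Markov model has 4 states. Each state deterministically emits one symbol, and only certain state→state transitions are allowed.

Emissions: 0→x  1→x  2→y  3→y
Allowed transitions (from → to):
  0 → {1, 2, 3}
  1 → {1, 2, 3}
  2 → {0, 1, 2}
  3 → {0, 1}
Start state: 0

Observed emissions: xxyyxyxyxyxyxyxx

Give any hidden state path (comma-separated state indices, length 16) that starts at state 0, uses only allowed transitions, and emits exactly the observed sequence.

0,1,2,2,1,2,1,3,0,3,1,2,0,2,0,1

  pos 0: x in {0,1}, choose 0; start
  pos 1: x in {0,1}, choose 1; 0->1 ok
  pos 2: y in {2,3}, choose 2; 1->2 ok
  pos 3: y in {2,3}, choose 2; 2->2 ok
  pos 4: x in {0,1}, choose 1; 2->1 ok
  pos 5: y in {2,3}, choose 2; 1->2 ok
  pos 6: x in {0,1}, choose 1; 2->1 ok
  pos 7: y in {2,3}, choose 3; 1->3 ok
  pos 8: x in {0,1}, choose 0; 3->0 ok
  pos 9: y in {2,3}, choose 3; 0->3 ok
  pos 10: x in {0,1}, choose 1; 3->1 ok
  pos 11: y in {2,3}, choose 2; 1->2 ok
  pos 12: x in {0,1}, choose 0; 2->0 ok
  pos 13: y in {2,3}, choose 2; 0->2 ok
  pos 14: x in {0,1}, choose 0; 2->0 ok
  pos 15: x in {0,1}, choose 1; 0->1 ok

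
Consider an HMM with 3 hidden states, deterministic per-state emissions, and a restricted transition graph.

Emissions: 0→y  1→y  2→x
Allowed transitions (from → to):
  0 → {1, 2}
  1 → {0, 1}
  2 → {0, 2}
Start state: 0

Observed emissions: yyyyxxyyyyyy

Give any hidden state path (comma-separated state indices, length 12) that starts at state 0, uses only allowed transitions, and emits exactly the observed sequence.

0,1,1,0,2,2,0,1,1,1,1,0

  t0 'y' -> {0,1}, take 0 (start)
  t1 'y' -> {0,1}, take 1 (0->1 ok)
  t2 'y' -> {0,1}, take 1 (1->1 ok)
  t3 'y' -> {0,1}, take 0 (1->0 ok)
  t4 'x' -> {2}, take 2 (0->2 ok)
  t5 'x' -> {2}, take 2 (2->2 ok)
  t6 'y' -> {0,1}, take 0 (2->0 ok)
  t7 'y' -> {0,1}, take 1 (0->1 ok)
  t8 'y' -> {0,1}, take 1 (1->1 ok)
  t9 'y' -> {0,1}, take 1 (1->1 ok)
  t10 'y' -> {0,1}, take 1 (1->1 ok)
  t11 'y' -> {0,1}, take 0 (1->0 ok)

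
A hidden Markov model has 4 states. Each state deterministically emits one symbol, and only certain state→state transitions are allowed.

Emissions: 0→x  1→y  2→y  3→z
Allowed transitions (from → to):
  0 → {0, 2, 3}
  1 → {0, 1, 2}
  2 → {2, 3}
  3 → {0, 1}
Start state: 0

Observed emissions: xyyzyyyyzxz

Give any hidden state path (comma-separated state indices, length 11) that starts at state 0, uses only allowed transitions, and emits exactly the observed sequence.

0,2,2,3,1,1,1,2,3,0,3

  pos 0: x in {0}, choose 0; start
  pos 1: y in {1,2}, choose 2; 0->2 ok
  pos 2: y in {1,2}, choose 2; 2->2 ok
  pos 3: z in {3}, choose 3; 2->3 ok
  pos 4: y in {1,2}, choose 1; 3->1 ok
  pos 5: y in {1,2}, choose 1; 1->1 ok
  pos 6: y in {1,2}, choose 1; 1->1 ok
  pos 7: y in {1,2}, choose 2; 1->2 ok
  pos 8: z in {3}, choose 3; 2->3 ok
  pos 9: x in {0}, choose 0; 3->0 ok
  pos 10: z in {3}, choose 3; 0->3 ok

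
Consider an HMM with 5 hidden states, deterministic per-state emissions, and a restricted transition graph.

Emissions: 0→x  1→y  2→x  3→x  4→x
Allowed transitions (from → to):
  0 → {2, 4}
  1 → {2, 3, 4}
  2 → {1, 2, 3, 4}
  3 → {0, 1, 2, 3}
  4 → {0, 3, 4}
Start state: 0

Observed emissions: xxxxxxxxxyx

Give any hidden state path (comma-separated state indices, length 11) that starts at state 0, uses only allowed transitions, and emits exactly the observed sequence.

0,4,4,3,3,3,0,4,3,1,3

  [0] x  {0,2,3,4}  => 0  start
  [1] x  {0,2,3,4}  => 4  0->4 ok
  [2] x  {0,2,3,4}  => 4  4->4 ok
  [3] x  {0,2,3,4}  => 3  4->3 ok
  [4] x  {0,2,3,4}  => 3  3->3 ok
  [5] x  {0,2,3,4}  => 3  3->3 ok
  [6] x  {0,2,3,4}  => 0  3->0 ok
  [7] x  {0,2,3,4}  => 4  0->4 ok
  [8] x  {0,2,3,4}  => 3  4->3 ok
  [9] y  {1}  => 1  3->1 ok
  [10] x  {0,2,3,4}  => 3  1->3 ok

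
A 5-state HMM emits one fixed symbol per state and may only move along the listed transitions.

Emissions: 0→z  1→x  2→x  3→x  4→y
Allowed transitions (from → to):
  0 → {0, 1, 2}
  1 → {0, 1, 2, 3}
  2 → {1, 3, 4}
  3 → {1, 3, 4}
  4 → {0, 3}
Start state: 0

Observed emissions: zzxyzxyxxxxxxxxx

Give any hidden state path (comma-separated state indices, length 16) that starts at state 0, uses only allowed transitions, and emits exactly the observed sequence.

  [0] z  {0}  => 0  start
  [1] z  {0}  => 0  0->0 ok
  [2] x  {1,2,3}  => 2  0->2 ok
  [3] y  {4}  => 4  2->4 ok
  [4] z  {0}  => 0  4->0 ok
  [5] x  {1,2,3}  => 2  0->2 ok
  [6] y  {4}  => 4  2->4 ok
  [7] x  {1,2,3}  => 3  4->3 ok
  [8] x  {1,2,3}  => 1  3->1 ok
  [9] x  {1,2,3}  => 2  1->2 ok
  [10] x  {1,2,3}  => 3  2->3 ok
  [11] x  {1,2,3}  => 1  3->1 ok
  [12] x  {1,2,3}  => 2  1->2 ok
  [13] x  {1,2,3}  => 1  2->1 ok
  [14] x  {1,2,3}  => 1  1->1 ok
  [15] x  {1,2,3}  => 3  1->3 ok

0,0,2,4,0,2,4,3,1,2,3,1,2,1,1,3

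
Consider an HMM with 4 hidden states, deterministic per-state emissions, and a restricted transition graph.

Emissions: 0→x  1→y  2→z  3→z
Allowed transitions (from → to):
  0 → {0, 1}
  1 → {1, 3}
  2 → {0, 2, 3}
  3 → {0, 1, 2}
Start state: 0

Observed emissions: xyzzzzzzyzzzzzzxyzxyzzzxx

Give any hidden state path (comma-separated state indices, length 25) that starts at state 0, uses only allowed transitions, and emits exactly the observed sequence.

0,1,3,2,2,2,2,3,1,3,2,2,2,2,3,0,1,3,0,1,3,2,3,0,0

  pos 0: x in {0}, choose 0; start
  pos 1: y in {1}, choose 1; 0->1 ok
  pos 2: z in {2,3}, choose 3; 1->3 ok
  pos 3: z in {2,3}, choose 2; 3->2 ok
  pos 4: z in {2,3}, choose 2; 2->2 ok
  pos 5: z in {2,3}, choose 2; 2->2 ok
  pos 6: z in {2,3}, choose 2; 2->2 ok
  pos 7: z in {2,3}, choose 3; 2->3 ok
  pos 8: y in {1}, choose 1; 3->1 ok
  pos 9: z in {2,3}, choose 3; 1->3 ok
  pos 10: z in {2,3}, choose 2; 3->2 ok
  pos 11: z in {2,3}, choose 2; 2->2 ok
  pos 12: z in {2,3}, choose 2; 2->2 ok
  pos 13: z in {2,3}, choose 2; 2->2 ok
  pos 14: z in {2,3}, choose 3; 2->3 ok
  pos 15: x in {0}, choose 0; 3->0 ok
  pos 16: y in {1}, choose 1; 0->1 ok
  pos 17: z in {2,3}, choose 3; 1->3 ok
  pos 18: x in {0}, choose 0; 3->0 ok
  pos 19: y in {1}, choose 1; 0->1 ok
  pos 20: z in {2,3}, choose 3; 1->3 ok
  pos 21: z in {2,3}, choose 2; 3->2 ok
  pos 22: z in {2,3}, choose 3; 2->3 ok
  pos 23: x in {0}, choose 0; 3->0 ok
  pos 24: x in {0}, choose 0; 0->0 ok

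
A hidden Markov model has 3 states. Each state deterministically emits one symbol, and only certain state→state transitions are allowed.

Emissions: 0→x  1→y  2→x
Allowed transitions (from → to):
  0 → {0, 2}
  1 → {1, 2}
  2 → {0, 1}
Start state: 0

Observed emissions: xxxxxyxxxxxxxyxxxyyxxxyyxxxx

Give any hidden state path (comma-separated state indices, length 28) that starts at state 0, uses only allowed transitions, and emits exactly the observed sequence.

  pos 0: x in {0,2}, choose 0; start
  pos 1: x in {0,2}, choose 2; 0->2 ok
  pos 2: x in {0,2}, choose 0; 2->0 ok
  pos 3: x in {0,2}, choose 0; 0->0 ok
  pos 4: x in {0,2}, choose 2; 0->2 ok
  pos 5: y in {1}, choose 1; 2->1 ok
  pos 6: x in {0,2}, choose 2; 1->2 ok
  pos 7: x in {0,2}, choose 0; 2->0 ok
  pos 8: x in {0,2}, choose 0; 0->0 ok
  pos 9: x in {0,2}, choose 0; 0->0 ok
  pos 10: x in {0,2}, choose 2; 0->2 ok
  pos 11: x in {0,2}, choose 0; 2->0 ok
  pos 12: x in {0,2}, choose 2; 0->2 ok
  pos 13: y in {1}, choose 1; 2->1 ok
  pos 14: x in {0,2}, choose 2; 1->2 ok
  pos 15: x in {0,2}, choose 0; 2->0 ok
  pos 16: x in {0,2}, choose 2; 0->2 ok
  pos 17: y in {1}, choose 1; 2->1 ok
  pos 18: y in {1}, choose 1; 1->1 ok
  pos 19: x in {0,2}, choose 2; 1->2 ok
  pos 20: x in {0,2}, choose 0; 2->0 ok
  pos 21: x in {0,2}, choose 2; 0->2 ok
  pos 22: y in {1}, choose 1; 2->1 ok
  pos 23: y in {1}, choose 1; 1->1 ok
  pos 24: x in {0,2}, choose 2; 1->2 ok
  pos 25: x in {0,2}, choose 0; 2->0 ok
  pos 26: x in {0,2}, choose 0; 0->0 ok
  pos 27: x in {0,2}, choose 2; 0->2 ok

0,2,0,0,2,1,2,0,0,0,2,0,2,1,2,0,2,1,1,2,0,2,1,1,2,0,0,2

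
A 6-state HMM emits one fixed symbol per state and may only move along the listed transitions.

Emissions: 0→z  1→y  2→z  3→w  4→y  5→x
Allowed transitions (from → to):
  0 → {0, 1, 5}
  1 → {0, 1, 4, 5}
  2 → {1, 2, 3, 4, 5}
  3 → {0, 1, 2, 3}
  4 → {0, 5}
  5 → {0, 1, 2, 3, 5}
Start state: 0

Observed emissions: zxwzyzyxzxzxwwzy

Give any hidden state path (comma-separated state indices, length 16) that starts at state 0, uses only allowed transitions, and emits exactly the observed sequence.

  0: obs=z cand={0,2} pick 0 [start]
  1: obs=x cand={5} pick 5 [0->5 ok]
  2: obs=w cand={3} pick 3 [5->3 ok]
  3: obs=z cand={0,2} pick 2 [3->2 ok]
  4: obs=y cand={1,4} pick 4 [2->4 ok]
  5: obs=z cand={0,2} pick 0 [4->0 ok]
  6: obs=y cand={1,4} pick 1 [0->1 ok]
  7: obs=x cand={5} pick 5 [1->5 ok]
  8: obs=z cand={0,2} pick 0 [5->0 ok]
  9: obs=x cand={5} pick 5 [0->5 ok]
  10: obs=z cand={0,2} pick 0 [5->0 ok]
  11: obs=x cand={5} pick 5 [0->5 ok]
  12: obs=w cand={3} pick 3 [5->3 ok]
  13: obs=w cand={3} pick 3 [3->3 ok]
  14: obs=z cand={0,2} pick 0 [3->0 ok]
  15: obs=y cand={1,4} pick 1 [0->1 ok]

0,5,3,2,4,0,1,5,0,5,0,5,3,3,0,1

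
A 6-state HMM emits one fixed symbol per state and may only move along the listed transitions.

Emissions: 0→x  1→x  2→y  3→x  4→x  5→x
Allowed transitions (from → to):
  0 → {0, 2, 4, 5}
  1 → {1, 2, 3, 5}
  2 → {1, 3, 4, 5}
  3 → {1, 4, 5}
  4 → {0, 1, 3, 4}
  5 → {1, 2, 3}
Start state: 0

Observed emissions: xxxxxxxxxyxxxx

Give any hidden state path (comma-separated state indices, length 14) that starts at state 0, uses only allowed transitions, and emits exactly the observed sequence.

0,0,0,0,0,5,1,3,5,2,5,1,3,5

  t0 'x' -> {0,1,3,4,5}, take 0 (start)
  t1 'x' -> {0,1,3,4,5}, take 0 (0->0 ok)
  t2 'x' -> {0,1,3,4,5}, take 0 (0->0 ok)
  t3 'x' -> {0,1,3,4,5}, take 0 (0->0 ok)
  t4 'x' -> {0,1,3,4,5}, take 0 (0->0 ok)
  t5 'x' -> {0,1,3,4,5}, take 5 (0->5 ok)
  t6 'x' -> {0,1,3,4,5}, take 1 (5->1 ok)
  t7 'x' -> {0,1,3,4,5}, take 3 (1->3 ok)
  t8 'x' -> {0,1,3,4,5}, take 5 (3->5 ok)
  t9 'y' -> {2}, take 2 (5->2 ok)
  t10 'x' -> {0,1,3,4,5}, take 5 (2->5 ok)
  t11 'x' -> {0,1,3,4,5}, take 1 (5->1 ok)
  t12 'x' -> {0,1,3,4,5}, take 3 (1->3 ok)
  t13 'x' -> {0,1,3,4,5}, take 5 (3->5 ok)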